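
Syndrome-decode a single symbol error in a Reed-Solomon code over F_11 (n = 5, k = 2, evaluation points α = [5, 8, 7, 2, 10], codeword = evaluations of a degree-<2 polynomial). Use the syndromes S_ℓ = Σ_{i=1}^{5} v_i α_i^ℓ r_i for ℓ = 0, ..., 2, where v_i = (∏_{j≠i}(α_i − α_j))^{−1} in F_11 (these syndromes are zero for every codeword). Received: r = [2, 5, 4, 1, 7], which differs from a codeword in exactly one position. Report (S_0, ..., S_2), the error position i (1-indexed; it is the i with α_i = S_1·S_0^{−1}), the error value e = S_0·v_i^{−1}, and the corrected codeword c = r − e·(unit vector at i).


S = (7, 3, 6), error at position 4, error magnitude e = 2, c = [2, 5, 4, 10, 7].

Step 1: column multipliers v_i = (∏_{j≠i}(α_i − α_j))^{−1} mod 11.
  i = 1 (α = 5): (5−8)(5−7)(5−2)(5−10) = (−3)·(−2)·3·(−5) = −90 ≡ 9, so v_1 = 9^{−1} = 5 (mod 11).
  i = 2 (α = 8): (8−5)(8−7)(8−2)(8−10) = 3·1·6·(−2) = −36 ≡ 8, so v_2 = 8^{−1} = 7 (mod 11).
  i = 3 (α = 7): (7−5)(7−8)(7−2)(7−10) = 2·(−1)·5·(−3) = 30 ≡ 8, so v_3 = 8^{−1} = 7 (mod 11).
  i = 4 (α = 2): (2−5)(2−8)(2−7)(2−10) = (−3)·(−6)·(−5)·(−8) = 720 ≡ 5, so v_4 = 5^{−1} = 9 (mod 11).
  i = 5 (α = 10): (10−5)(10−8)(10−7)(10−2) = 5·2·3·8 = 240 ≡ 9, so v_5 = 9^{−1} = 5 (mod 11).
  v = [5, 7, 7, 9, 5].
Step 2: syndromes of r = [2, 5, 4, 1, 7] (all sums mod 11).
  S_0 = Σ v_i r_i = 5·2 + 7·5 + 7·4 + 9·1 + 5·7 = 117 ≡ 7.
  S_1 = Σ v_i α_i r_i = 5·5·2 + 7·8·5 + 7·7·4 + 9·2·1 + 5·10·7 = 894 ≡ 3.
  α_i^2 mod 11 = [3, 9, 5, 4, 1].
  S_2 = Σ v_i α_i^2 r_i = 5·3·2 + 7·9·5 + 7·5·4 + 9·4·1 + 5·1·7 = 556 ≡ 6.
  S = (7, 3, 6) ≠ 0, so r is not a codeword (an error is present).
Step 3: locate the error. For a single error e at position i, S_ℓ = v_i·e·α_i^ℓ, so α_err = S_1/S_0.
  S_0^{−1} = 7^{−1} = 8 (mod 11), so α_err = 3·8 = 24 ≡ 2 = α_4. Error position i = 4.
  Consistency check: S_2/S_1 = 6·4 = 24 ≡ 2 = α_err ✓ (single-error assumption holds).
Step 4: error magnitude e = S_0/v_4 = S_0·∏_{j≠4}(α_4 − α_j) = 7·5 = 35 ≡ 2 (mod 11).
Step 5: correct position 4: c_4 = r_4 − e = 1 − 2 ≡ 10 (mod 11). Hence c = [2, 5, 4, 10, 7].
  Check: interpolating c through the α_i gives m(x) = 8 + 1·x (degree < 2) with m(α_i) = c_i for every i, so c is indeed a codeword.


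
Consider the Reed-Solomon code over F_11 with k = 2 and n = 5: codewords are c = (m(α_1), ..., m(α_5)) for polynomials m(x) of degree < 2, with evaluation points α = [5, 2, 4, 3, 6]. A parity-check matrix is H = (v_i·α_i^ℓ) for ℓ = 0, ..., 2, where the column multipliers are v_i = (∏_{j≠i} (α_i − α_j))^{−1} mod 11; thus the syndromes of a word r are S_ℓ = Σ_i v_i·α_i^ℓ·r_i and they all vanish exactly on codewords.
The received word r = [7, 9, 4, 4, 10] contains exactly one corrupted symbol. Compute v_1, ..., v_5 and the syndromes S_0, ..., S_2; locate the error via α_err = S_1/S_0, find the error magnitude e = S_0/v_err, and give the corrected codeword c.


S = (5, 4, 1), error at position 4, error magnitude e = 3, c = [7, 9, 4, 1, 10].

Step 1: column multipliers v_i = (∏_{j≠i}(α_i − α_j))^{−1} mod 11.
  i = 1 (α = 5): (5−2)(5−4)(5−3)(5−6) = 3·1·2·(−1) = −6 ≡ 5, so v_1 = 5^{−1} = 9 (mod 11).
  i = 2 (α = 2): (2−5)(2−4)(2−3)(2−6) = (−3)·(−2)·(−1)·(−4) = 24 ≡ 2, so v_2 = 2^{−1} = 6 (mod 11).
  i = 3 (α = 4): (4−5)(4−2)(4−3)(4−6) = (−1)·2·1·(−2) = 4 ≡ 4, so v_3 = 4^{−1} = 3 (mod 11).
  i = 4 (α = 3): (3−5)(3−2)(3−4)(3−6) = (−2)·1·(−1)·(−3) = −6 ≡ 5, so v_4 = 5^{−1} = 9 (mod 11).
  i = 5 (α = 6): (6−5)(6−2)(6−4)(6−3) = 1·4·2·3 = 24 ≡ 2, so v_5 = 2^{−1} = 6 (mod 11).
  v = [9, 6, 3, 9, 6].
Step 2: syndromes of r = [7, 9, 4, 4, 10] (all sums mod 11).
  S_0 = Σ v_i r_i = 9·7 + 6·9 + 3·4 + 9·4 + 6·10 = 225 ≡ 5.
  S_1 = Σ v_i α_i r_i = 9·5·7 + 6·2·9 + 3·4·4 + 9·3·4 + 6·6·10 = 939 ≡ 4.
  α_i^2 mod 11 = [3, 4, 5, 9, 3].
  S_2 = Σ v_i α_i^2 r_i = 9·3·7 + 6·4·9 + 3·5·4 + 9·9·4 + 6·3·10 = 969 ≡ 1.
  S = (5, 4, 1) ≠ 0, so r is not a codeword (an error is present).
Step 3: locate the error. For a single error e at position i, S_ℓ = v_i·e·α_i^ℓ, so α_err = S_1/S_0.
  S_0^{−1} = 5^{−1} = 9 (mod 11), so α_err = 4·9 = 36 ≡ 3 = α_4. Error position i = 4.
  Consistency check: S_2/S_1 = 1·3 = 3 ≡ 3 = α_err ✓ (single-error assumption holds).
Step 4: error magnitude e = S_0/v_4 = S_0·∏_{j≠4}(α_4 − α_j) = 5·5 = 25 ≡ 3 (mod 11).
Step 5: correct position 4: c_4 = r_4 − e = 4 − 3 ≡ 1 (mod 11). Hence c = [7, 9, 4, 1, 10].
  Check: interpolating c through the α_i gives m(x) = 3 + 3·x (degree < 2) with m(α_i) = c_i for every i, so c is indeed a codeword.


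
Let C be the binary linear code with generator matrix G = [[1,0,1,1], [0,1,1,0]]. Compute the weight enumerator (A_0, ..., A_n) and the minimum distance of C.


Weight distribution: A_0 = 1, A_2 = 1, A_3 = 2. Minimum distance d = 2.

Enumerate all 2^2 = 4 messages m ∈ F_2^2.
For each, compute codeword c = mG in F_2^4, then tally its weight.
  m = 00 → c = 0000, weight = 0.
  m = 10 → c = 1011, weight = 3.
  m = 01 → c = 0110, weight = 2.
  m = 11 → c = 1101, weight = 3.
Tally weights:
  weight 0: 1 codewords.
  weight 2: 1 codewords.
  weight 3: 2 codewords.
Minimum distance d = smallest w > 0 with A_w > 0 = 2.
Sanity: Σ A_w = 4 = 2^2 = 4 ✓.


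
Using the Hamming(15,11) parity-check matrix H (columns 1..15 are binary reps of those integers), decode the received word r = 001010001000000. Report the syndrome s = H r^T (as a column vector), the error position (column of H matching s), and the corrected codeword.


s = (1, 1, 1, 1)^T, error position = 15, corrected codeword c = 001010001000001

Compute s = H r^T mod 2 one row at a time:
  s_1 = 0 + 1 + 0 + 0 + 0 + 0 + 0 + 0 = 1 ≡ 1 (mod 2).
  s_2 = 0 + 1 + 0 + 0 + 0 + 0 + 0 + 0 = 1 ≡ 1 (mod 2).
  s_3 = 0 + 1 + 0 + 0 + 0 + 0 + 0 + 0 = 1 ≡ 1 (mod 2).
  s_4 = 0 + 1 + 1 + 0 + 1 + 0 + 0 + 0 = 3 ≡ 1 (mod 2).
s = (1, 1, 1, 1)^T — this equals column 15 of H (binary 1111), so error is at position 15.
Correct: flip bit 15 of r = 001010001000000 to get c = 001010001000001.


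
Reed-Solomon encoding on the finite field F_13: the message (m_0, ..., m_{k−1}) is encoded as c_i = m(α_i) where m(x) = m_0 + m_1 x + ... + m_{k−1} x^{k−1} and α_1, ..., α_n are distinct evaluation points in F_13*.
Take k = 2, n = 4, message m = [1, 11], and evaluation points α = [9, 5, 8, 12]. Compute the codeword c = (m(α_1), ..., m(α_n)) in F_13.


c = [9, 4, 11, 3]

Message polynomial: m(x) = 1 + 11·x (mod 13).
For each evaluation point α_i, compute m(α_i) mod 13:
  α_1 = 9: Horner steps 11 → 9, so m(9) = 9.
  α_2 = 5: Horner steps 11 → 4, so m(5) = 4.
  α_3 = 8: Horner steps 11 → 11, so m(8) = 11.
  α_4 = 12: Horner steps 11 → 3, so m(12) = 3.
Codeword c = [9, 4, 11, 3] ∈ F_13^4.


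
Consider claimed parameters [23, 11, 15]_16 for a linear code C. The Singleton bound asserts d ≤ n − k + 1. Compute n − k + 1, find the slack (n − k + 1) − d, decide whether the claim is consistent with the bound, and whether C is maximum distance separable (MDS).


Singleton RHS = n − k + 1 = 13, slack = -2, bound violated (no such code; not MDS).

Singleton bound: d ≤ n − k + 1.
Here n = 23, k = 11, so n − k + 1 = 13.
Given d = 15, check d ≤ 13: NO.
Slack = (n − k + 1) − d = -2.
The slack is negative: d = 15 exceeds n − k + 1 = 13 by 2, so the Singleton bound is violated and no linear [23, 11, 15]_16 code can exist. In particular it is not MDS (MDS requires d = n − k + 1 exactly).
Description: the claimed parameters are [23, 11, 15]_16; such a code would be impossible (violates the Singleton bound).


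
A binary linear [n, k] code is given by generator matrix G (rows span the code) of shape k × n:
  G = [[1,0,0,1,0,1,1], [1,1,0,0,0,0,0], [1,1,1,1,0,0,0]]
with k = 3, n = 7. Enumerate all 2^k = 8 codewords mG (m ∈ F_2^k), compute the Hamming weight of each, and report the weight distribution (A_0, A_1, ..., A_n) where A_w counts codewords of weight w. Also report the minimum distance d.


Weight distribution: A_0 = 1, A_2 = 2, A_4 = 5. Minimum distance d = 2.

Enumerate all 2^3 = 8 messages m ∈ F_2^3.
For each, compute codeword c = mG in F_2^7, then tally its weight.
  m = 000 → c = 0000000, weight = 0.
  m = 100 → c = 1001011, weight = 4.
  m = 010 → c = 1100000, weight = 2.
  m = 110 → c = 0101011, weight = 4.
  m = 001 → c = 1111000, weight = 4.
  m = 101 → c = 0110011, weight = 4.
  m = 011 → c = 0011000, weight = 2.
  m = 111 → c = 1010011, weight = 4.
Tally weights:
  weight 0: 1 codewords.
  weight 2: 2 codewords.
  weight 4: 5 codewords.
Minimum distance d = smallest w > 0 with A_w > 0 = 2.
Sanity: Σ A_w = 8 = 2^3 = 8 ✓.


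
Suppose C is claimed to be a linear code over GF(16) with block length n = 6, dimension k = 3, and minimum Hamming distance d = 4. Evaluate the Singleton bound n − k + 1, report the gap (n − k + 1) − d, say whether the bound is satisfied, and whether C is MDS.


Singleton RHS = n − k + 1 = 4, slack = 0, bound satisfied, MDS.

Singleton bound: d ≤ n − k + 1.
Here n = 6, k = 3, so n − k + 1 = 4.
Given d = 4, check d ≤ 4: YES.
Slack = (n − k + 1) − d = 0.
The code is MDS (slack = 0).
Description: the claimed parameters are [6, 3, 4]_16; such a code would be MDS (meets Singleton bound).


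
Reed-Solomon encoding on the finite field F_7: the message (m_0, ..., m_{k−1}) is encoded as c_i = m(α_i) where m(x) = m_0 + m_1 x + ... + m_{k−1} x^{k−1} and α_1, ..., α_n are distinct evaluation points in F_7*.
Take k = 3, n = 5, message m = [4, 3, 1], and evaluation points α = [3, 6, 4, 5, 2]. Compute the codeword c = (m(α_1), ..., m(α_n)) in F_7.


c = [1, 2, 4, 2, 0]

Message polynomial: m(x) = 4 + 3·x + 1·x^2 (mod 7).
For each evaluation point α_i, compute m(α_i) mod 7:
  α_1 = 3: Horner steps 1 → 6 → 1, so m(3) = 1.
  α_2 = 6: Horner steps 1 → 2 → 2, so m(6) = 2.
  α_3 = 4: Horner steps 1 → 0 → 4, so m(4) = 4.
  α_4 = 5: Horner steps 1 → 1 → 2, so m(5) = 2.
  α_5 = 2: Horner steps 1 → 5 → 0, so m(2) = 0.
Codeword c = [1, 2, 4, 2, 0] ∈ F_7^5.


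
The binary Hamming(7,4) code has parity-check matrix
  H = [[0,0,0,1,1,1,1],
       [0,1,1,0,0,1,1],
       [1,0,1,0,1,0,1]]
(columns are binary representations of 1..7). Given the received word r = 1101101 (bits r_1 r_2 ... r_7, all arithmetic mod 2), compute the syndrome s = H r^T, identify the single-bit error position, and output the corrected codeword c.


s = (1, 0, 1)^T, error position = 5, corrected codeword c = 1101001

Compute s = H r^T mod 2 one row at a time:
  s_1 = 1 + 1 + 0 + 1 = 3 ≡ 1 (mod 2).
  s_2 = 1 + 0 + 0 + 1 = 2 ≡ 0 (mod 2).
  s_3 = 1 + 0 + 1 + 1 = 3 ≡ 1 (mod 2).
s = (1, 0, 1)^T — this equals column 5 of H (binary 101), so error is at position 5.
Correct: flip bit 5 of r = 1101101 to get c = 1101001.


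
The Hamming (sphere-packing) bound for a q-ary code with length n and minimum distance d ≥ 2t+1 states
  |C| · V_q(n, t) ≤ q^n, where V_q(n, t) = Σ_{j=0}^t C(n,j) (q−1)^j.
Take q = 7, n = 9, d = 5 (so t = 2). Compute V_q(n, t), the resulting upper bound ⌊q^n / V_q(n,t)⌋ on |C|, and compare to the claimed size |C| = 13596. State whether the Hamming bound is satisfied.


V_q(n, t) = 1351, q^n = 40353607, Hamming bound = 29869, |C| = 13596 ≤ bound (satisfied).

Step 1: Compute V_q(n, t) = Σ_{j=0}^2 C(n, j) (q−1)^j.
  j = 0: C(9,0)·(6)^0 = 1·1 = 1.
  j = 1: C(9,1)·(6)^1 = 9·6 = 54.
  j = 2: C(9,2)·(6)^2 = 36·36 = 1296.
  V_q(n, t) = 1 + 54 + 1296 = 1351.
Step 2: q^n = 7^9 = 40353607.
Step 3: Hamming bound ⌊q^n / V_q(n,t)⌋ = ⌊40353607/1351⌋ = 29869.
Step 4: Compare |C| = 13596 to 29869: satisfied.
The claimed |C| lies below the Hamming bound.


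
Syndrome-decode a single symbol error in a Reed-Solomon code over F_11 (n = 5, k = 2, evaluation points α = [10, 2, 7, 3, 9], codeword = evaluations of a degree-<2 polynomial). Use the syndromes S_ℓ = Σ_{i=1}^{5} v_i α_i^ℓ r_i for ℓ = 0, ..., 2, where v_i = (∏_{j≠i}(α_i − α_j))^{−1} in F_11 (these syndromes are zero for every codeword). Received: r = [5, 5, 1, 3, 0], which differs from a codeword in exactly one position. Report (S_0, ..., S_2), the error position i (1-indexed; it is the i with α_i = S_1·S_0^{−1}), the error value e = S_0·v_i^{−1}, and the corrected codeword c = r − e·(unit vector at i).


S = (8, 5, 10), error at position 2, error magnitude e = 7, c = [5, 9, 1, 3, 0].

Step 1: column multipliers v_i = (∏_{j≠i}(α_i − α_j))^{−1} mod 11.
  i = 1 (α = 10): (10−2)(10−7)(10−3)(10−9) = 8·3·7·1 = 168 ≡ 3, so v_1 = 3^{−1} = 4 (mod 11).
  i = 2 (α = 2): (2−10)(2−7)(2−3)(2−9) = (−8)·(−5)·(−1)·(−7) = 280 ≡ 5, so v_2 = 5^{−1} = 9 (mod 11).
  i = 3 (α = 7): (7−10)(7−2)(7−3)(7−9) = (−3)·5·4·(−2) = 120 ≡ 10, so v_3 = 10^{−1} = 10 (mod 11).
  i = 4 (α = 3): (3−10)(3−2)(3−7)(3−9) = (−7)·1·(−4)·(−6) = −168 ≡ 8, so v_4 = 8^{−1} = 7 (mod 11).
  i = 5 (α = 9): (9−10)(9−2)(9−7)(9−3) = (−1)·7·2·6 = −84 ≡ 4, so v_5 = 4^{−1} = 3 (mod 11).
  v = [4, 9, 10, 7, 3].
Step 2: syndromes of r = [5, 5, 1, 3, 0] (all sums mod 11).
  S_0 = Σ v_i r_i = 4·5 + 9·5 + 10·1 + 7·3 + 3·0 = 96 ≡ 8.
  S_1 = Σ v_i α_i r_i = 4·10·5 + 9·2·5 + 10·7·1 + 7·3·3 + 3·9·0 = 423 ≡ 5.
  α_i^2 mod 11 = [1, 4, 5, 9, 4].
  S_2 = Σ v_i α_i^2 r_i = 4·1·5 + 9·4·5 + 10·5·1 + 7·9·3 + 3·4·0 = 439 ≡ 10.
  S = (8, 5, 10) ≠ 0, so r is not a codeword (an error is present).
Step 3: locate the error. For a single error e at position i, S_ℓ = v_i·e·α_i^ℓ, so α_err = S_1/S_0.
  S_0^{−1} = 8^{−1} = 7 (mod 11), so α_err = 5·7 = 35 ≡ 2 = α_2. Error position i = 2.
  Consistency check: S_2/S_1 = 10·9 = 90 ≡ 2 = α_err ✓ (single-error assumption holds).
Step 4: error magnitude e = S_0/v_2 = S_0·∏_{j≠2}(α_2 − α_j) = 8·5 = 40 ≡ 7 (mod 11).
Step 5: correct position 2: c_2 = r_2 − e = 5 − 7 ≡ 9 (mod 11). Hence c = [5, 9, 1, 3, 0].
  Check: interpolating c through the α_i gives m(x) = 10 + 5·x (degree < 2) with m(α_i) = c_i for every i, so c is indeed a codeword.


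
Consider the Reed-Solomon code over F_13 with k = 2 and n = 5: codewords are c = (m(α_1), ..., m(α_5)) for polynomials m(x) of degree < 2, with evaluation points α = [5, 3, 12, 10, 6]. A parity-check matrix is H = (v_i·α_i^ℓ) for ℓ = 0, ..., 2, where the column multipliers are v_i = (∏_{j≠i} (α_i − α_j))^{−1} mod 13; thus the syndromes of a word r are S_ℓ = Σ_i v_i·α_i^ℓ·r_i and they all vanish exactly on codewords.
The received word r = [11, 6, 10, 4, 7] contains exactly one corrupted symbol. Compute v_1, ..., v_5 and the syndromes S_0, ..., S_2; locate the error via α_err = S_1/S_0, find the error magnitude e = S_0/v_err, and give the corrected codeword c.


S = (7, 6, 7), error at position 3, error magnitude e = 1, c = [11, 6, 9, 4, 7].

Step 1: column multipliers v_i = (∏_{j≠i}(α_i − α_j))^{−1} mod 13.
  i = 1 (α = 5): (5−3)(5−12)(5−10)(5−6) = 2·(−7)·(−5)·(−1) = −70 ≡ 8, so v_1 = 8^{−1} = 5 (mod 13).
  i = 2 (α = 3): (3−5)(3−12)(3−10)(3−6) = (−2)·(−9)·(−7)·(−3) = 378 ≡ 1, so v_2 = 1^{−1} = 1 (mod 13).
  i = 3 (α = 12): (12−5)(12−3)(12−10)(12−6) = 7·9·2·6 = 756 ≡ 2, so v_3 = 2^{−1} = 7 (mod 13).
  i = 4 (α = 10): (10−5)(10−3)(10−12)(10−6) = 5·7·(−2)·4 = −280 ≡ 6, so v_4 = 6^{−1} = 11 (mod 13).
  i = 5 (α = 6): (6−5)(6−3)(6−12)(6−10) = 1·3·(−6)·(−4) = 72 ≡ 7, so v_5 = 7^{−1} = 2 (mod 13).
  v = [5, 1, 7, 11, 2].
Step 2: syndromes of r = [11, 6, 10, 4, 7] (all sums mod 13).
  S_0 = Σ v_i r_i = 5·11 + 1·6 + 7·10 + 11·4 + 2·7 = 189 ≡ 7.
  S_1 = Σ v_i α_i r_i = 5·5·11 + 1·3·6 + 7·12·10 + 11·10·4 + 2·6·7 = 1657 ≡ 6.
  α_i^2 mod 13 = [12, 9, 1, 9, 10].
  S_2 = Σ v_i α_i^2 r_i = 5·12·11 + 1·9·6 + 7·1·10 + 11·9·4 + 2·10·7 = 1320 ≡ 7.
  S = (7, 6, 7) ≠ 0, so r is not a codeword (an error is present).
Step 3: locate the error. For a single error e at position i, S_ℓ = v_i·e·α_i^ℓ, so α_err = S_1/S_0.
  S_0^{−1} = 7^{−1} = 2 (mod 13), so α_err = 6·2 = 12 ≡ 12 = α_3. Error position i = 3.
  Consistency check: S_2/S_1 = 7·11 = 77 ≡ 12 = α_err ✓ (single-error assumption holds).
Step 4: error magnitude e = S_0/v_3 = S_0·∏_{j≠3}(α_3 − α_j) = 7·2 = 14 ≡ 1 (mod 13).
Step 5: correct position 3: c_3 = r_3 − e = 10 − 1 ≡ 9 (mod 13). Hence c = [11, 6, 9, 4, 7].
  Check: interpolating c through the α_i gives m(x) = 5 + 9·x (degree < 2) with m(α_i) = c_i for every i, so c is indeed a codeword.


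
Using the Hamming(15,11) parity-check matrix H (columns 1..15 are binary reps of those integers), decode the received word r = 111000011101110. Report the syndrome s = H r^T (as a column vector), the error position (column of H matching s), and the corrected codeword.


s = (0, 1, 0, 0)^T, error position = 4, corrected codeword c = 111100011101110

Compute s = H r^T mod 2 one row at a time:
  s_1 = 1 + 1 + 1 + 0 + 1 + 1 + 1 + 0 = 6 ≡ 0 (mod 2).
  s_2 = 0 + 0 + 0 + 0 + 1 + 1 + 1 + 0 = 3 ≡ 1 (mod 2).
  s_3 = 1 + 1 + 0 + 0 + 1 + 0 + 1 + 0 = 4 ≡ 0 (mod 2).
  s_4 = 1 + 1 + 0 + 0 + 1 + 0 + 1 + 0 = 4 ≡ 0 (mod 2).
s = (0, 1, 0, 0)^T — this equals column 4 of H (binary 0100), so error is at position 4.
Correct: flip bit 4 of r = 111000011101110 to get c = 111100011101110.


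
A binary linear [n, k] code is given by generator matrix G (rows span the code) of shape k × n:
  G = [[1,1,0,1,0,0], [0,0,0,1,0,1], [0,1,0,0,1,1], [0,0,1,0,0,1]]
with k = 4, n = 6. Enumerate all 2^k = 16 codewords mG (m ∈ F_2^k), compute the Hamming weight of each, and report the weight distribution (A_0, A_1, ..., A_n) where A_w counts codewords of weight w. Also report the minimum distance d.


Weight distribution: A_0 = 1, A_2 = 4, A_3 = 6, A_4 = 3, A_5 = 2. Minimum distance d = 2.

Enumerate all 2^4 = 16 messages m ∈ F_2^4.
For each, compute codeword c = mG in F_2^6, then tally its weight.
  m = 0000 → c = 000000, weight = 0.
  m = 1000 → c = 110100, weight = 3.
  m = 0100 → c = 000101, weight = 2.
  m = 1100 → c = 110001, weight = 3.
  m = 0010 → c = 010011, weight = 3.
  m = 1010 → c = 100111, weight = 4.
  m = 0110 → c = 010110, weight = 3.
  m = 1110 → c = 100010, weight = 2.
  m = 0001 → c = 001001, weight = 2.
  m = 1001 → c = 111101, weight = 5.
  m = 0101 → c = 001100, weight = 2.
  m = 1101 → c = 111000, weight = 3.
  m = 0011 → c = 011010, weight = 3.
  m = 1011 → c = 101110, weight = 4.
  m = 0111 → c = 011111, weight = 5.
  m = 1111 → c = 101011, weight = 4.
Tally weights:
  weight 0: 1 codewords.
  weight 2: 4 codewords.
  weight 3: 6 codewords.
  weight 4: 3 codewords.
  weight 5: 2 codewords.
Minimum distance d = smallest w > 0 with A_w > 0 = 2.
Sanity: Σ A_w = 16 = 2^4 = 16 ✓.


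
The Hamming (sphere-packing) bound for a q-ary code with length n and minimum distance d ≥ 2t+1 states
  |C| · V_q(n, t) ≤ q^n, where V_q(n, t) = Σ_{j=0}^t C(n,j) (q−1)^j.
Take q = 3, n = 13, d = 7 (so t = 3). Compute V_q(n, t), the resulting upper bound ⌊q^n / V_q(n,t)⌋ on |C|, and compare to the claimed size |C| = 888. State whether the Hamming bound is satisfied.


V_q(n, t) = 2627, q^n = 1594323, Hamming bound = 606, |C| = 888 > bound (violated).

Step 1: Compute V_q(n, t) = Σ_{j=0}^3 C(n, j) (q−1)^j.
  j = 0: C(13,0)·(2)^0 = 1·1 = 1.
  j = 1: C(13,1)·(2)^1 = 13·2 = 26.
  j = 2: C(13,2)·(2)^2 = 78·4 = 312.
  j = 3: C(13,3)·(2)^3 = 286·8 = 2288.
  V_q(n, t) = 1 + 26 + 312 + 2288 = 2627.
Step 2: q^n = 3^13 = 1594323.
Step 3: Hamming bound ⌊q^n / V_q(n,t)⌋ = ⌊1594323/2627⌋ = 606.
Step 4: Compare |C| = 888 to 606: violated.
The claimed |C| lies above the Hamming bound, so no 3-ary code of length 13 with d ≥ 7 can have 888 codewords.


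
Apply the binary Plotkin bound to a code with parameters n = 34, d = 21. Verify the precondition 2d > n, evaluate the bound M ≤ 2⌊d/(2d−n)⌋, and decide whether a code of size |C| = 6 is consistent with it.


Plotkin bound M ≤ 4; given |C| = 6 > bound (violated).

Check applicability: 2d = 42, n = 34.
2d − n = 8 > 0, so Plotkin applies.
Compute d/(2d−n) = 21/8 ≈ 2.6250.
⌊d/(2d−n)⌋ = 2.
Plotkin bound: M ≤ 2·2 = 4.
Given |C| = 6, check: VIOLATED.
This |C| is above the Plotkin bound, so no binary code with n = 34, d = 21 and 6 codewords exists.


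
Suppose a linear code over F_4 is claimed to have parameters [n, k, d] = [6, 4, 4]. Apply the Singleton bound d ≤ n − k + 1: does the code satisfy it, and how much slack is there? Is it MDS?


Singleton RHS = n − k + 1 = 3, slack = -1, bound violated (no such code; not MDS).

Singleton bound: d ≤ n − k + 1.
Here n = 6, k = 4, so n − k + 1 = 3.
Given d = 4, check d ≤ 3: NO.
Slack = (n − k + 1) − d = -1.
The slack is negative: d = 4 exceeds n − k + 1 = 3 by 1, so the Singleton bound is violated and no linear [6, 4, 4]_4 code can exist. In particular it is not MDS (MDS requires d = n − k + 1 exactly).
Description: the claimed parameters are [6, 4, 4]_4; such a code would be impossible (violates the Singleton bound).


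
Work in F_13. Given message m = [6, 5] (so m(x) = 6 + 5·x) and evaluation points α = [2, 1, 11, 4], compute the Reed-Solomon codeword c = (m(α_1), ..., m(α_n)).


c = [3, 11, 9, 0]

Message polynomial: m(x) = 6 + 5·x (mod 13).
For each evaluation point α_i, compute m(α_i) mod 13:
  α_1 = 2: Horner steps 5 → 3, so m(2) = 3.
  α_2 = 1: Horner steps 5 → 11, so m(1) = 11.
  α_3 = 11: Horner steps 5 → 9, so m(11) = 9.
  α_4 = 4: Horner steps 5 → 0, so m(4) = 0.
Codeword c = [3, 11, 9, 0] ∈ F_13^4.


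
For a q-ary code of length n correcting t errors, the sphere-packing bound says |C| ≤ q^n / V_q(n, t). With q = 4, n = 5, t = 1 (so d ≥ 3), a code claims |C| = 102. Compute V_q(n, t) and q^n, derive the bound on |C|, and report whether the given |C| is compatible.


V_q(n, t) = 16, q^n = 1024, Hamming bound = 64, |C| = 102 > bound (violated).

Step 1: Compute V_q(n, t) = Σ_{j=0}^1 C(n, j) (q−1)^j.
  j = 0: C(5,0)·(3)^0 = 1·1 = 1.
  j = 1: C(5,1)·(3)^1 = 5·3 = 15.
  V_q(n, t) = 1 + 15 = 16.
Step 2: q^n = 4^5 = 1024.
Step 3: Hamming bound ⌊q^n / V_q(n,t)⌋ = ⌊1024/16⌋ = 64.
Step 4: Compare |C| = 102 to 64: violated.
The claimed |C| lies above the Hamming bound, so no 4-ary code of length 5 with d ≥ 3 can have 102 codewords.


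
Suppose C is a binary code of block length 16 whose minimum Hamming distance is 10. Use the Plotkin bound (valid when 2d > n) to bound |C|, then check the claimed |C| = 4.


Plotkin bound M ≤ 4; given |C| = 4 ≤ bound (satisfied).

Check applicability: 2d = 20, n = 16.
2d − n = 4 > 0, so Plotkin applies.
Compute d/(2d−n) = 10/4 ≈ 2.5000.
⌊d/(2d−n)⌋ = 2.
Plotkin bound: M ≤ 2·2 = 4.
Given |C| = 4, check: satisfied.
This |C| is at the Plotkin bound.


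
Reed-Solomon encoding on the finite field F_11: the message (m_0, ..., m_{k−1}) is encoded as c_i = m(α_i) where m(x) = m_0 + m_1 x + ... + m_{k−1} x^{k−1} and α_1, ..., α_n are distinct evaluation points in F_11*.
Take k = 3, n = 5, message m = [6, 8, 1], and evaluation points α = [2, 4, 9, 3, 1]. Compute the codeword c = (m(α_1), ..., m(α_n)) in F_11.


c = [4, 10, 5, 6, 4]

Message polynomial: m(x) = 6 + 8·x + 1·x^2 (mod 11).
For each evaluation point α_i, compute m(α_i) mod 11:
  α_1 = 2: Horner steps 1 → 10 → 4, so m(2) = 4.
  α_2 = 4: Horner steps 1 → 1 → 10, so m(4) = 10.
  α_3 = 9: Horner steps 1 → 6 → 5, so m(9) = 5.
  α_4 = 3: Horner steps 1 → 0 → 6, so m(3) = 6.
  α_5 = 1: Horner steps 1 → 9 → 4, so m(1) = 4.
Codeword c = [4, 10, 5, 6, 4] ∈ F_11^5.


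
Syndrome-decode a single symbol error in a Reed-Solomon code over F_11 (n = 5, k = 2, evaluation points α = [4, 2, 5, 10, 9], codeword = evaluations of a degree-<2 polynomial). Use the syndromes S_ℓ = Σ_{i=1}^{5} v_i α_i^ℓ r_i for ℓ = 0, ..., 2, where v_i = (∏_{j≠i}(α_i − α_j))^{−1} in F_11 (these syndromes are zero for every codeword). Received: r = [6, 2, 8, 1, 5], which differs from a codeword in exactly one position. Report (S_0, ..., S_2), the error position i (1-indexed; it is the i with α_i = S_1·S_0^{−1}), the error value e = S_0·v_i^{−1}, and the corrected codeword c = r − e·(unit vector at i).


S = (3, 8, 3), error at position 4, error magnitude e = 5, c = [6, 2, 8, 7, 5].

Step 1: column multipliers v_i = (∏_{j≠i}(α_i − α_j))^{−1} mod 11.
  i = 1 (α = 4): (4−2)(4−5)(4−10)(4−9) = 2·(−1)·(−6)·(−5) = −60 ≡ 6, so v_1 = 6^{−1} = 2 (mod 11).
  i = 2 (α = 2): (2−4)(2−5)(2−10)(2−9) = (−2)·(−3)·(−8)·(−7) = 336 ≡ 6, so v_2 = 6^{−1} = 2 (mod 11).
  i = 3 (α = 5): (5−4)(5−2)(5−10)(5−9) = 1·3·(−5)·(−4) = 60 ≡ 5, so v_3 = 5^{−1} = 9 (mod 11).
  i = 4 (α = 10): (10−4)(10−2)(10−5)(10−9) = 6·8·5·1 = 240 ≡ 9, so v_4 = 9^{−1} = 5 (mod 11).
  i = 5 (α = 9): (9−4)(9−2)(9−5)(9−10) = 5·7·4·(−1) = −140 ≡ 3, so v_5 = 3^{−1} = 4 (mod 11).
  v = [2, 2, 9, 5, 4].
Step 2: syndromes of r = [6, 2, 8, 1, 5] (all sums mod 11).
  S_0 = Σ v_i r_i = 2·6 + 2·2 + 9·8 + 5·1 + 4·5 = 113 ≡ 3.
  S_1 = Σ v_i α_i r_i = 2·4·6 + 2·2·2 + 9·5·8 + 5·10·1 + 4·9·5 = 646 ≡ 8.
  α_i^2 mod 11 = [5, 4, 3, 1, 4].
  S_2 = Σ v_i α_i^2 r_i = 2·5·6 + 2·4·2 + 9·3·8 + 5·1·1 + 4·4·5 = 377 ≡ 3.
  S = (3, 8, 3) ≠ 0, so r is not a codeword (an error is present).
Step 3: locate the error. For a single error e at position i, S_ℓ = v_i·e·α_i^ℓ, so α_err = S_1/S_0.
  S_0^{−1} = 3^{−1} = 4 (mod 11), so α_err = 8·4 = 32 ≡ 10 = α_4. Error position i = 4.
  Consistency check: S_2/S_1 = 3·7 = 21 ≡ 10 = α_err ✓ (single-error assumption holds).
Step 4: error magnitude e = S_0/v_4 = S_0·∏_{j≠4}(α_4 − α_j) = 3·9 = 27 ≡ 5 (mod 11).
Step 5: correct position 4: c_4 = r_4 − e = 1 − 5 ≡ 7 (mod 11). Hence c = [6, 2, 8, 7, 5].
  Check: interpolating c through the α_i gives m(x) = 9 + 2·x (degree < 2) with m(α_i) = c_i for every i, so c is indeed a codeword.


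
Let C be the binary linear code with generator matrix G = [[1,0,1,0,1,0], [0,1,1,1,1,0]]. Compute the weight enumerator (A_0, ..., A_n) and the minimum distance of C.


Weight distribution: A_0 = 1, A_3 = 2, A_4 = 1. Minimum distance d = 3.

Enumerate all 2^2 = 4 messages m ∈ F_2^2.
For each, compute codeword c = mG in F_2^6, then tally its weight.
  m = 00 → c = 000000, weight = 0.
  m = 10 → c = 101010, weight = 3.
  m = 01 → c = 011110, weight = 4.
  m = 11 → c = 110100, weight = 3.
Tally weights:
  weight 0: 1 codewords.
  weight 3: 2 codewords.
  weight 4: 1 codewords.
Minimum distance d = smallest w > 0 with A_w > 0 = 3.
Sanity: Σ A_w = 4 = 2^2 = 4 ✓.


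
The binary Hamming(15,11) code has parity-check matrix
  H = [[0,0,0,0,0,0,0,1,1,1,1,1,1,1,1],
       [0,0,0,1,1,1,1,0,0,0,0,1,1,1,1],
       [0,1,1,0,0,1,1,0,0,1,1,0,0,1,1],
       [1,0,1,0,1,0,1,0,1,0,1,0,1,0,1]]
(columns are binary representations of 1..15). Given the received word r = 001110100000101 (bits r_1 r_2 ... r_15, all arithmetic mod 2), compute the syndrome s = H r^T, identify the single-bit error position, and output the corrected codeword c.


s = (0, 1, 1, 1)^T, error position = 7, corrected codeword c = 001110000000101

Compute s = H r^T mod 2 one row at a time:
  s_1 = 0 + 0 + 0 + 0 + 0 + 1 + 0 + 1 = 2 ≡ 0 (mod 2).
  s_2 = 1 + 1 + 0 + 1 + 0 + 1 + 0 + 1 = 5 ≡ 1 (mod 2).
  s_3 = 0 + 1 + 0 + 1 + 0 + 0 + 0 + 1 = 3 ≡ 1 (mod 2).
  s_4 = 0 + 1 + 1 + 1 + 0 + 0 + 1 + 1 = 5 ≡ 1 (mod 2).
s = (0, 1, 1, 1)^T — this equals column 7 of H (binary 0111), so error is at position 7.
Correct: flip bit 7 of r = 001110100000101 to get c = 001110000000101.


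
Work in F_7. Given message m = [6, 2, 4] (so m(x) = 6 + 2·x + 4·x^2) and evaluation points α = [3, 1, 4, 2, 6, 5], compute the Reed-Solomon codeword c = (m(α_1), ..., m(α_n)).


c = [6, 5, 1, 5, 1, 4]

Message polynomial: m(x) = 6 + 2·x + 4·x^2 (mod 7).
For each evaluation point α_i, compute m(α_i) mod 7:
  α_1 = 3: Horner steps 4 → 0 → 6, so m(3) = 6.
  α_2 = 1: Horner steps 4 → 6 → 5, so m(1) = 5.
  α_3 = 4: Horner steps 4 → 4 → 1, so m(4) = 1.
  α_4 = 2: Horner steps 4 → 3 → 5, so m(2) = 5.
  α_5 = 6: Horner steps 4 → 5 → 1, so m(6) = 1.
  α_6 = 5: Horner steps 4 → 1 → 4, so m(5) = 4.
Codeword c = [6, 5, 1, 5, 1, 4] ∈ F_7^6.


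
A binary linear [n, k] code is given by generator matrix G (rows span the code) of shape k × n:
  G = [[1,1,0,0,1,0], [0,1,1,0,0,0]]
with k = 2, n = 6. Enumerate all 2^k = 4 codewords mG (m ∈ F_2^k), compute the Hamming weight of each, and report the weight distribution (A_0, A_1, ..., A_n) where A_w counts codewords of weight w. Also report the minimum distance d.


Weight distribution: A_0 = 1, A_2 = 1, A_3 = 2. Minimum distance d = 2.

Enumerate all 2^2 = 4 messages m ∈ F_2^2.
For each, compute codeword c = mG in F_2^6, then tally its weight.
  m = 00 → c = 000000, weight = 0.
  m = 10 → c = 110010, weight = 3.
  m = 01 → c = 011000, weight = 2.
  m = 11 → c = 101010, weight = 3.
Tally weights:
  weight 0: 1 codewords.
  weight 2: 1 codewords.
  weight 3: 2 codewords.
Minimum distance d = smallest w > 0 with A_w > 0 = 2.
Sanity: Σ A_w = 4 = 2^2 = 4 ✓.


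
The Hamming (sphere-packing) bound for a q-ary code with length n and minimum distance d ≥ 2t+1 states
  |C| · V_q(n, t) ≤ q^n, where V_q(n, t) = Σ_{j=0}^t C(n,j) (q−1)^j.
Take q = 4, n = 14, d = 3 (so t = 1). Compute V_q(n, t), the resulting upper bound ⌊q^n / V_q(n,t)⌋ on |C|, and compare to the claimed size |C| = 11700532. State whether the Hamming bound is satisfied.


V_q(n, t) = 43, q^n = 268435456, Hamming bound = 6242685, |C| = 11700532 > bound (violated).

Step 1: Compute V_q(n, t) = Σ_{j=0}^1 C(n, j) (q−1)^j.
  j = 0: C(14,0)·(3)^0 = 1·1 = 1.
  j = 1: C(14,1)·(3)^1 = 14·3 = 42.
  V_q(n, t) = 1 + 42 = 43.
Step 2: q^n = 4^14 = 268435456.
Step 3: Hamming bound ⌊q^n / V_q(n,t)⌋ = ⌊268435456/43⌋ = 6242685.
Step 4: Compare |C| = 11700532 to 6242685: violated.
The claimed |C| lies above the Hamming bound, so no 4-ary code of length 14 with d ≥ 3 can have 11700532 codewords.


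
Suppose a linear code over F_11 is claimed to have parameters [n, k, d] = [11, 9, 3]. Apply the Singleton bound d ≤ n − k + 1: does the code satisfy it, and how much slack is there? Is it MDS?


Singleton RHS = n − k + 1 = 3, slack = 0, bound satisfied, MDS.

Singleton bound: d ≤ n − k + 1.
Here n = 11, k = 9, so n − k + 1 = 3.
Given d = 3, check d ≤ 3: YES.
Slack = (n − k + 1) − d = 0.
The code is MDS (slack = 0).
Description: the claimed parameters are [11, 9, 3]_11; such a code would be MDS (meets Singleton bound).


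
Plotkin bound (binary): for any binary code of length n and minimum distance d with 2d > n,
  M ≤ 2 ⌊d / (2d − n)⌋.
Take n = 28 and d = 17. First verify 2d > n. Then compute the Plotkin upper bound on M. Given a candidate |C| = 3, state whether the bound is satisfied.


Plotkin bound M ≤ 4; given |C| = 3 ≤ bound (satisfied).

Check applicability: 2d = 34, n = 28.
2d − n = 6 > 0, so Plotkin applies.
Compute d/(2d−n) = 17/6 ≈ 2.8333.
⌊d/(2d−n)⌋ = 2.
Plotkin bound: M ≤ 2·2 = 4.
Given |C| = 3, check: satisfied.
This |C| is below the Plotkin bound.


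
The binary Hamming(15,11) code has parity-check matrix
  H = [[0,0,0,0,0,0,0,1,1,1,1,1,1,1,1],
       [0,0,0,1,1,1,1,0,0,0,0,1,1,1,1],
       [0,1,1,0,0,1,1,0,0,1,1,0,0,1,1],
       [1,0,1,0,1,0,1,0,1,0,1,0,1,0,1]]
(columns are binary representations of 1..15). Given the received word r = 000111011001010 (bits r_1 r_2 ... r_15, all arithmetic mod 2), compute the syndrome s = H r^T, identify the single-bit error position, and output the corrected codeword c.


s = (0, 1, 0, 0)^T, error position = 4, corrected codeword c = 000011011001010

Compute s = H r^T mod 2 one row at a time:
  s_1 = 1 + 1 + 0 + 0 + 1 + 0 + 1 + 0 = 4 ≡ 0 (mod 2).
  s_2 = 1 + 1 + 1 + 0 + 1 + 0 + 1 + 0 = 5 ≡ 1 (mod 2).
  s_3 = 0 + 0 + 1 + 0 + 0 + 0 + 1 + 0 = 2 ≡ 0 (mod 2).
  s_4 = 0 + 0 + 1 + 0 + 1 + 0 + 0 + 0 = 2 ≡ 0 (mod 2).
s = (0, 1, 0, 0)^T — this equals column 4 of H (binary 0100), so error is at position 4.
Correct: flip bit 4 of r = 000111011001010 to get c = 000011011001010.


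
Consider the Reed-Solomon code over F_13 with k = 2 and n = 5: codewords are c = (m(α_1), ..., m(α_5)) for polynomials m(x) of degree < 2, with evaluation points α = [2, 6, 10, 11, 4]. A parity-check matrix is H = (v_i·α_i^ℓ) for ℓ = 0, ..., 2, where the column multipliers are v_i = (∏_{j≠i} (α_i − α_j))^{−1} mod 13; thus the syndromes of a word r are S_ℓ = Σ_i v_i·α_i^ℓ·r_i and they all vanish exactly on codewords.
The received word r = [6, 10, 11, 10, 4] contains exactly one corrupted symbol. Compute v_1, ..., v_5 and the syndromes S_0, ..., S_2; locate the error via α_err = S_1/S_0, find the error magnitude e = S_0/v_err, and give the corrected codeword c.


S = (2, 12, 7), error at position 2, error magnitude e = 8, c = [6, 2, 11, 10, 4].

Step 1: column multipliers v_i = (∏_{j≠i}(α_i − α_j))^{−1} mod 13.
  i = 1 (α = 2): (2−6)(2−10)(2−11)(2−4) = (−4)·(−8)·(−9)·(−2) = 576 ≡ 4, so v_1 = 4^{−1} = 10 (mod 13).
  i = 2 (α = 6): (6−2)(6−10)(6−11)(6−4) = 4·(−4)·(−5)·2 = 160 ≡ 4, so v_2 = 4^{−1} = 10 (mod 13).
  i = 3 (α = 10): (10−2)(10−6)(10−11)(10−4) = 8·4·(−1)·6 = −192 ≡ 3, so v_3 = 3^{−1} = 9 (mod 13).
  i = 4 (α = 11): (11−2)(11−6)(11−10)(11−4) = 9·5·1·7 = 315 ≡ 3, so v_4 = 3^{−1} = 9 (mod 13).
  i = 5 (α = 4): (4−2)(4−6)(4−10)(4−11) = 2·(−2)·(−6)·(−7) = −168 ≡ 1, so v_5 = 1^{−1} = 1 (mod 13).
  v = [10, 10, 9, 9, 1].
Step 2: syndromes of r = [6, 10, 11, 10, 4] (all sums mod 13).
  S_0 = Σ v_i r_i = 10·6 + 10·10 + 9·11 + 9·10 + 1·4 = 353 ≡ 2.
  S_1 = Σ v_i α_i r_i = 10·2·6 + 10·6·10 + 9·10·11 + 9·11·10 + 1·4·4 = 2716 ≡ 12.
  α_i^2 mod 13 = [4, 10, 9, 4, 3].
  S_2 = Σ v_i α_i^2 r_i = 10·4·6 + 10·10·10 + 9·9·11 + 9·4·10 + 1·3·4 = 2503 ≡ 7.
  S = (2, 12, 7) ≠ 0, so r is not a codeword (an error is present).
Step 3: locate the error. For a single error e at position i, S_ℓ = v_i·e·α_i^ℓ, so α_err = S_1/S_0.
  S_0^{−1} = 2^{−1} = 7 (mod 13), so α_err = 12·7 = 84 ≡ 6 = α_2. Error position i = 2.
  Consistency check: S_2/S_1 = 7·12 = 84 ≡ 6 = α_err ✓ (single-error assumption holds).
Step 4: error magnitude e = S_0/v_2 = S_0·∏_{j≠2}(α_2 − α_j) = 2·4 = 8 ≡ 8 (mod 13).
Step 5: correct position 2: c_2 = r_2 − e = 10 − 8 ≡ 2 (mod 13). Hence c = [6, 2, 11, 10, 4].
  Check: interpolating c through the α_i gives m(x) = 8 + 12·x (degree < 2) with m(α_i) = c_i for every i, so c is indeed a codeword.


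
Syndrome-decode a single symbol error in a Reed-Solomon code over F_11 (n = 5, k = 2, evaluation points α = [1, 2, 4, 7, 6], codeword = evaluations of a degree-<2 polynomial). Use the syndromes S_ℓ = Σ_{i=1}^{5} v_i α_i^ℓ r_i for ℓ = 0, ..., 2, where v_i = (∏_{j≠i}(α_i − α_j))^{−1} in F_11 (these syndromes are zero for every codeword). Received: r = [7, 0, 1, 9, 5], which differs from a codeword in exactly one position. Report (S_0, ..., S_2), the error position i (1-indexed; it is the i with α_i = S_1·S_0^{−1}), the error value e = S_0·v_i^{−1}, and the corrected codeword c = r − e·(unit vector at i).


S = (5, 9, 3), error at position 3, error magnitude e = 4, c = [7, 0, 8, 9, 5].

Step 1: column multipliers v_i = (∏_{j≠i}(α_i − α_j))^{−1} mod 11.
  i = 1 (α = 1): (1−2)(1−4)(1−7)(1−6) = (−1)·(−3)·(−6)·(−5) = 90 ≡ 2, so v_1 = 2^{−1} = 6 (mod 11).
  i = 2 (α = 2): (2−1)(2−4)(2−7)(2−6) = 1·(−2)·(−5)·(−4) = −40 ≡ 4, so v_2 = 4^{−1} = 3 (mod 11).
  i = 3 (α = 4): (4−1)(4−2)(4−7)(4−6) = 3·2·(−3)·(−2) = 36 ≡ 3, so v_3 = 3^{−1} = 4 (mod 11).
  i = 4 (α = 7): (7−1)(7−2)(7−4)(7−6) = 6·5·3·1 = 90 ≡ 2, so v_4 = 2^{−1} = 6 (mod 11).
  i = 5 (α = 6): (6−1)(6−2)(6−4)(6−7) = 5·4·2·(−1) = −40 ≡ 4, so v_5 = 4^{−1} = 3 (mod 11).
  v = [6, 3, 4, 6, 3].
Step 2: syndromes of r = [7, 0, 1, 9, 5] (all sums mod 11).
  S_0 = Σ v_i r_i = 6·7 + 3·0 + 4·1 + 6·9 + 3·5 = 115 ≡ 5.
  S_1 = Σ v_i α_i r_i = 6·1·7 + 3·2·0 + 4·4·1 + 6·7·9 + 3·6·5 = 526 ≡ 9.
  α_i^2 mod 11 = [1, 4, 5, 5, 3].
  S_2 = Σ v_i α_i^2 r_i = 6·1·7 + 3·4·0 + 4·5·1 + 6·5·9 + 3·3·5 = 377 ≡ 3.
  S = (5, 9, 3) ≠ 0, so r is not a codeword (an error is present).
Step 3: locate the error. For a single error e at position i, S_ℓ = v_i·e·α_i^ℓ, so α_err = S_1/S_0.
  S_0^{−1} = 5^{−1} = 9 (mod 11), so α_err = 9·9 = 81 ≡ 4 = α_3. Error position i = 3.
  Consistency check: S_2/S_1 = 3·5 = 15 ≡ 4 = α_err ✓ (single-error assumption holds).
Step 4: error magnitude e = S_0/v_3 = S_0·∏_{j≠3}(α_3 − α_j) = 5·3 = 15 ≡ 4 (mod 11).
Step 5: correct position 3: c_3 = r_3 − e = 1 − 4 ≡ 8 (mod 11). Hence c = [7, 0, 8, 9, 5].
  Check: interpolating c through the α_i gives m(x) = 3 + 4·x (degree < 2) with m(α_i) = c_i for every i, so c is indeed a codeword.


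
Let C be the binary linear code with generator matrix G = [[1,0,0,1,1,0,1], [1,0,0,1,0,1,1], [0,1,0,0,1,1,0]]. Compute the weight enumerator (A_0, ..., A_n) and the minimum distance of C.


Weight distribution: A_0 = 1, A_1 = 1, A_2 = 1, A_3 = 1, A_4 = 2, A_5 = 2. Minimum distance d = 1.

Enumerate all 2^3 = 8 messages m ∈ F_2^3.
For each, compute codeword c = mG in F_2^7, then tally its weight.
  m = 000 → c = 0000000, weight = 0.
  m = 100 → c = 1001101, weight = 4.
  m = 010 → c = 1001011, weight = 4.
  m = 110 → c = 0000110, weight = 2.
  m = 001 → c = 0100110, weight = 3.
  m = 101 → c = 1101011, weight = 5.
  m = 011 → c = 1101101, weight = 5.
  m = 111 → c = 0100000, weight = 1.
Tally weights:
  weight 0: 1 codewords.
  weight 1: 1 codewords.
  weight 2: 1 codewords.
  weight 3: 1 codewords.
  weight 4: 2 codewords.
  weight 5: 2 codewords.
Minimum distance d = smallest w > 0 with A_w > 0 = 1.
Sanity: Σ A_w = 8 = 2^3 = 8 ✓.


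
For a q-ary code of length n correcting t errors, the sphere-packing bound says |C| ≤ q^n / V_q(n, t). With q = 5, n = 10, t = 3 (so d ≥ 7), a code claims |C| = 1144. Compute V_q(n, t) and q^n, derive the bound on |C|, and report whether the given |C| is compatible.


V_q(n, t) = 8441, q^n = 9765625, Hamming bound = 1156, |C| = 1144 ≤ bound (satisfied).

Step 1: Compute V_q(n, t) = Σ_{j=0}^3 C(n, j) (q−1)^j.
  j = 0: C(10,0)·(4)^0 = 1·1 = 1.
  j = 1: C(10,1)·(4)^1 = 10·4 = 40.
  j = 2: C(10,2)·(4)^2 = 45·16 = 720.
  j = 3: C(10,3)·(4)^3 = 120·64 = 7680.
  V_q(n, t) = 1 + 40 + 720 + 7680 = 8441.
Step 2: q^n = 5^10 = 9765625.
Step 3: Hamming bound ⌊q^n / V_q(n,t)⌋ = ⌊9765625/8441⌋ = 1156.
Step 4: Compare |C| = 1144 to 1156: satisfied.
The claimed |C| lies below the Hamming bound.


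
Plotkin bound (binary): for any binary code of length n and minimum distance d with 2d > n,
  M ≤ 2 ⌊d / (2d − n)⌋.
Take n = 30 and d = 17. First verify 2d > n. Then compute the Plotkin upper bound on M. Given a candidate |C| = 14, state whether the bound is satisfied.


Plotkin bound M ≤ 8; given |C| = 14 > bound (violated).

Check applicability: 2d = 34, n = 30.
2d − n = 4 > 0, so Plotkin applies.
Compute d/(2d−n) = 17/4 ≈ 4.2500.
⌊d/(2d−n)⌋ = 4.
Plotkin bound: M ≤ 2·4 = 8.
Given |C| = 14, check: VIOLATED.
This |C| is above the Plotkin bound, so no binary code with n = 30, d = 17 and 14 codewords exists.


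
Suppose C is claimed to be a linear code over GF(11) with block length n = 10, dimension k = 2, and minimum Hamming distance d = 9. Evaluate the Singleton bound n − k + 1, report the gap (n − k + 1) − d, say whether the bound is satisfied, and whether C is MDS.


Singleton RHS = n − k + 1 = 9, slack = 0, bound satisfied, MDS.

Singleton bound: d ≤ n − k + 1.
Here n = 10, k = 2, so n − k + 1 = 9.
Given d = 9, check d ≤ 9: YES.
Slack = (n − k + 1) − d = 0.
The code is MDS (slack = 0).
Description: the claimed parameters are [10, 2, 9]_11; such a code would be MDS (meets Singleton bound).
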